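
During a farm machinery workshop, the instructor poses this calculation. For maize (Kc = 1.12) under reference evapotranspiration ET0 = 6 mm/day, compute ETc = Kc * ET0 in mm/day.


ETc = Kc * ET0
    = 1.12 * 6
    = 6.72 mm/day


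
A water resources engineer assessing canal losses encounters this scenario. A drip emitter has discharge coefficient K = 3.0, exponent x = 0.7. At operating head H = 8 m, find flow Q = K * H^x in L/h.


Q = K * H^x
  = 3.0 * 8^0.7
  = 3.0 * 4.2871
  = 12.86 L/h


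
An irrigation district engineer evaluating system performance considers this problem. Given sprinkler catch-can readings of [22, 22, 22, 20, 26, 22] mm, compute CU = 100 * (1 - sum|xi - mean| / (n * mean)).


xbar = 134 / 6 = 22.333
sum|xi - xbar| = 7.333
CU = 100 * (1 - 7.333 / (6 * 22.333))
   = 100 * (1 - 0.0547)
   = 94.53%


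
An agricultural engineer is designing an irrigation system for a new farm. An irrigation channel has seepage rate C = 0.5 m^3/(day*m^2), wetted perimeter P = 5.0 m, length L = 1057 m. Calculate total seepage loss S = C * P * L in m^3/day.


S = C * P * L
  = 0.5 * 5.0 * 1057
  = 2642.50 m^3/day


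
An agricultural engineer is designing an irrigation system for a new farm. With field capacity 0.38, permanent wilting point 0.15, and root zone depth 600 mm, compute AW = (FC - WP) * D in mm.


AW = (FC - WP) * D
   = (0.38 - 0.15) * 600
   = 0.23 * 600
   = 138 mm


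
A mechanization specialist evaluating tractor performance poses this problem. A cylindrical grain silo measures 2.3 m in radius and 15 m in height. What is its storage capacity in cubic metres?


V = pi * r^2 * h
  = pi * 2.3^2 * 15
  = pi * 5.29 * 15
  = 249.29 m^3


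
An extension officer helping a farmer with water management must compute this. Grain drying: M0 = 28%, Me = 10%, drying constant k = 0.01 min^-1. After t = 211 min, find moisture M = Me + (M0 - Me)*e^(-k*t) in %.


M = Me + (M0 - Me) * e^(-k*t)
  = 10 + (28 - 10) * e^(-0.01*211)
  = 10 + 18 * e^(-2.110)
  = 10 + 18 * 0.12124
  = 10 + 2.1823
  = 12.18%


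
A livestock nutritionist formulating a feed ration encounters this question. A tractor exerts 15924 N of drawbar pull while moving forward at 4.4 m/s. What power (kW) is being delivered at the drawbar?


P = F * v / 1000
  = 15924 * 4.4 / 1000
  = 70065.60 / 1000
  = 70.07 kW


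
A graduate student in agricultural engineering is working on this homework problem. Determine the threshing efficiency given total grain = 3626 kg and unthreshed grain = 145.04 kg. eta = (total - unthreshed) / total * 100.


eta = (total - unthreshed) / total * 100
    = (3626 - 145.04) / 3626 * 100
    = 3480.96 / 3626 * 100
    = 96%


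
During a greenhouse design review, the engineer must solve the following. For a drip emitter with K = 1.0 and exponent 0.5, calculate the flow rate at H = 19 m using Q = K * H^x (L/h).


Q = K * H^x
  = 1.0 * 19^0.5
  = 1.0 * 4.3589
  = 4.36 L/h


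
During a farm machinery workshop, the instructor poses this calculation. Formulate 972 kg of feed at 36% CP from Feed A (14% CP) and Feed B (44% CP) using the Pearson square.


parts_A = CP_b - target = 44 - 36 = 8
parts_B = target - CP_a = 36 - 14 = 22
total_parts = 8 + 22 = 30
Feed A = 972 * 8 / 30 = 259.20 kg
Feed B = 972 * 22 / 30 = 712.80 kg

259.20 kg


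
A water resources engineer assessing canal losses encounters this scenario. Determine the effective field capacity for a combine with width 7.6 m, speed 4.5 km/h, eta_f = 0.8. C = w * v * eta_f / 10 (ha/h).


C = w * v * eta_f / 10
  = 7.6 * 4.5 * 0.8 / 10
  = 27.36 / 10
  = 2.74 ha/h


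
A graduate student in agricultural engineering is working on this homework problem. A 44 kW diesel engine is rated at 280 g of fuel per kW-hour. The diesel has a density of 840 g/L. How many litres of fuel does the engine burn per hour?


FC = P * BSFC / rho_fuel
   = 44 * 280 / 840
   = 12320 / 840
   = 14.67 L/h


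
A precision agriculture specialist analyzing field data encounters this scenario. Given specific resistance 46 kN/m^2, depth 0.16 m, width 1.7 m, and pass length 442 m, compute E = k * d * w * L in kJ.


E = k * d * w * L
  = 46 * 0.16 * 1.7 * 442
  = 5530.30 kJ


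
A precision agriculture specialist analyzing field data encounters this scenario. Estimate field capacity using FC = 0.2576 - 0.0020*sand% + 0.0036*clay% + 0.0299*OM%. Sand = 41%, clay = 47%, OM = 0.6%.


FC = 0.2576 - 0.0020*41 + 0.0036*47 + 0.0299*0.6
   = 0.2576 - 0.0820 + 0.1692 + 0.0179
   = 0.3627


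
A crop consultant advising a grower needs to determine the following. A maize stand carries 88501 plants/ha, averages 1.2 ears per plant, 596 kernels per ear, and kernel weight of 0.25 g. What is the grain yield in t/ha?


Y = density * ears * kernels * kw
  = 88501 * 1.2 * 596 * 0.25 g/ha
  = 15823978.80 g/ha
  = 15823.98 kg/ha = 15.82 t/ha


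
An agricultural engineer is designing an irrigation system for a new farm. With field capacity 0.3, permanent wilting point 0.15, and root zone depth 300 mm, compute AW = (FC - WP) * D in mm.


AW = (FC - WP) * D
   = (0.3 - 0.15) * 300
   = 0.15 * 300
   = 45 mm


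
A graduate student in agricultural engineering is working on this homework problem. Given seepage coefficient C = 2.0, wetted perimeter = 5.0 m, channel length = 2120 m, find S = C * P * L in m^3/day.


S = C * P * L
  = 2.0 * 5.0 * 2120
  = 21200 m^3/day


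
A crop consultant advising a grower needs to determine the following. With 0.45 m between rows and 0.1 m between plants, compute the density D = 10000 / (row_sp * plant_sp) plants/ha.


D = 10000 / (row_sp * plant_sp)
  = 10000 / (0.45 * 0.1)
  = 10000 / 0.0450
  = 222222.22 plants/ha


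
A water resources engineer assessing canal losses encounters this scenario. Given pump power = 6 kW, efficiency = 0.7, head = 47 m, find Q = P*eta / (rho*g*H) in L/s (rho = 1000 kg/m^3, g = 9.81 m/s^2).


Q = (P * 1000 * eta) / (rho * g * H)
  = (6 * 1000 * 0.7) / (1000 * 9.81 * 47)
  = 4200 / 461070
  = 0.00911 m^3/s = 9.11 L/s


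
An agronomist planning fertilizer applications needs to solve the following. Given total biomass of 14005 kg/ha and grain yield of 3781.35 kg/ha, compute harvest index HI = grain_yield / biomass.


HI = grain_yield / biomass
   = 3781.35 / 14005
   = 0.27


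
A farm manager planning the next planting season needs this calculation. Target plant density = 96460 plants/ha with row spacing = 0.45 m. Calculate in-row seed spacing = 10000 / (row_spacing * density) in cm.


spacing = 10000 / (row_sp * density)
        = 10000 / (0.45 * 96460)
        = 10000 / 43407
        = 0.23038 m = 23.04 cm


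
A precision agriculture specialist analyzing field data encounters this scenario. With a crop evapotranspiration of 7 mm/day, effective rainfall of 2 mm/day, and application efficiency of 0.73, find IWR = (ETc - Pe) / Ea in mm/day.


IWR = (ETc - Pe) / Ea
    = (7 - 2) / 0.73
    = 5 / 0.73
    = 6.85 mm/day


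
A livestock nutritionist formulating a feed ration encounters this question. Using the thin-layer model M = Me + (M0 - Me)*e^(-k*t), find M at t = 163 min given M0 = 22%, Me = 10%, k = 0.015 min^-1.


M = Me + (M0 - Me) * e^(-k*t)
  = 10 + (22 - 10) * e^(-0.015*163)
  = 10 + 12 * e^(-2.445)
  = 10 + 12 * 0.08673
  = 10 + 1.0407
  = 11.04%


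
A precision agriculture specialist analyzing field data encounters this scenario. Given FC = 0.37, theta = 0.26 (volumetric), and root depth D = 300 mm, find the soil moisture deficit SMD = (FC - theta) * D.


SMD = (FC - theta) * D
    = (0.37 - 0.26) * 300
    = 0.110 * 300
    = 33 mm


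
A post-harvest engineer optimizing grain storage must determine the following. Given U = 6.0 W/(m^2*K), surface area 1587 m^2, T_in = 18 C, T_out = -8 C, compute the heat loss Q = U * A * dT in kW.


dT = 18 - (-8) = 26 K
Q = U * A * dT
  = 6.0 * 1587 * 26
  = 247572 W = 247.57 kW


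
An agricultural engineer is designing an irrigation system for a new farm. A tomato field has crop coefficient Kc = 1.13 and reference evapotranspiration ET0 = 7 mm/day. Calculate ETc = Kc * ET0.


ETc = Kc * ET0
    = 1.13 * 7
    = 7.91 mm/day


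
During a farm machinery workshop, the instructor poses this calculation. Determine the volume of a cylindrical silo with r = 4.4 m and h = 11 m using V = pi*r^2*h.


V = pi * r^2 * h
  = pi * 4.4^2 * 11
  = pi * 19.36 * 11
  = 669.03 m^3


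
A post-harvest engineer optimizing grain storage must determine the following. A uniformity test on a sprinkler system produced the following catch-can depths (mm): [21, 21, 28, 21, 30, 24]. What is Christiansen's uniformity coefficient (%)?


xbar = 145 / 6 = 24.167
sum|xi - xbar| = 19.333
CU = 100 * (1 - 19.333 / (6 * 24.167))
   = 100 * (1 - 0.1333)
   = 86.67%


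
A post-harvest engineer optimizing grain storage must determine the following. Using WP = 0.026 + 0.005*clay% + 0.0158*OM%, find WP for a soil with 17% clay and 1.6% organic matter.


WP = 0.026 + 0.005*17 + 0.0158*1.6
   = 0.026 + 0.0850 + 0.0253
   = 0.1363


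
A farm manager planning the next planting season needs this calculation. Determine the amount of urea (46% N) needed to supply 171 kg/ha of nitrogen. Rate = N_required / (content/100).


Rate = N_required / (N_content / 100)
     = 171 / (46 / 100)
     = 171 / 0.46
     = 371.74 kg/ha


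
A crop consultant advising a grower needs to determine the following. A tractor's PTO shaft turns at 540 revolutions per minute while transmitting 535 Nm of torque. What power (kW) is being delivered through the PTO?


P = 2*pi*n*T / 60000
  = 2*pi * 540 * 535 / 60000
  = 1815212.24 / 60000
  = 30.25 kW


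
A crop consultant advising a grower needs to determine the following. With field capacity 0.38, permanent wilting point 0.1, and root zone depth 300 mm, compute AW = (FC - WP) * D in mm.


AW = (FC - WP) * D
   = (0.38 - 0.1) * 300
   = 0.28 * 300
   = 84 mm


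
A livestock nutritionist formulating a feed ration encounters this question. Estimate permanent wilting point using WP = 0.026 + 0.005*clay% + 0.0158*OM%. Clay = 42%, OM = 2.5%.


WP = 0.026 + 0.005*42 + 0.0158*2.5
   = 0.026 + 0.2100 + 0.0395
   = 0.2755


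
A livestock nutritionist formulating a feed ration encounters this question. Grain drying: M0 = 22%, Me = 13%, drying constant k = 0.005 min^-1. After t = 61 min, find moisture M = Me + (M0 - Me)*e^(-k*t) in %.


M = Me + (M0 - Me) * e^(-k*t)
  = 13 + (22 - 13) * e^(-0.005*61)
  = 13 + 9 * e^(-0.305)
  = 13 + 9 * 0.73712
  = 13 + 6.6341
  = 19.63%


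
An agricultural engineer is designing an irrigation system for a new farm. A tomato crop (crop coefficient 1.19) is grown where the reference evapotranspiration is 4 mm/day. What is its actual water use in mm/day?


ETc = Kc * ET0
    = 1.19 * 4
    = 4.76 mm/day


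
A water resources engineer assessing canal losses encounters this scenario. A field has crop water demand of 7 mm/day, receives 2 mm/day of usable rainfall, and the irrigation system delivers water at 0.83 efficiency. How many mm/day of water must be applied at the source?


IWR = (ETc - Pe) / Ea
    = (7 - 2) / 0.83
    = 5 / 0.83
    = 6.02 mm/day


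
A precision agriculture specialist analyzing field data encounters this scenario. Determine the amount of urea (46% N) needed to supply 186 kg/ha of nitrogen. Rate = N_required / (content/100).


Rate = N_required / (N_content / 100)
     = 186 / (46 / 100)
     = 186 / 0.46
     = 404.35 kg/ha


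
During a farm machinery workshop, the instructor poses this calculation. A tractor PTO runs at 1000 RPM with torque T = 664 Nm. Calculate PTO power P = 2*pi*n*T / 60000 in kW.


P = 2*pi*n*T / 60000
  = 2*pi * 1000 * 664 / 60000
  = 4172035.04 / 60000
  = 69.53 kW


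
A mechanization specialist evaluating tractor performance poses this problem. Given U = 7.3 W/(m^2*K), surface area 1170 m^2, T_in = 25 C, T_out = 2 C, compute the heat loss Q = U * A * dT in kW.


dT = 25 - (2) = 23 K
Q = U * A * dT
  = 7.3 * 1170 * 23
  = 196443 W = 196.44 kW


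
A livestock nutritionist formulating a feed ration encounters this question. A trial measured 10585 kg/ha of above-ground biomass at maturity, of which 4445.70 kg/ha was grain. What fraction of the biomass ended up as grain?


HI = grain_yield / biomass
   = 4445.70 / 10585
   = 0.42


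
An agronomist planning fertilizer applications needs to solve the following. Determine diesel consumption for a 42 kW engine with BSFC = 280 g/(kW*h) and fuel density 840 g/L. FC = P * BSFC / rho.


FC = P * BSFC / rho_fuel
   = 42 * 280 / 840
   = 11760 / 840
   = 14 L/h


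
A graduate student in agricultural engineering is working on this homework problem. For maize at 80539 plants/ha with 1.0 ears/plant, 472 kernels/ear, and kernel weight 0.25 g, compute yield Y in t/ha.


Y = density * ears * kernels * kw
  = 80539 * 1.0 * 472 * 0.25 g/ha
  = 9503602 g/ha
  = 9503.60 kg/ha = 9.50 t/ha


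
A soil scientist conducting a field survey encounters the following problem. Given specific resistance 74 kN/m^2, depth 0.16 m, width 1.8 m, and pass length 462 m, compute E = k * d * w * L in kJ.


E = k * d * w * L
  = 74 * 0.16 * 1.8 * 462
  = 9846.14 kJ


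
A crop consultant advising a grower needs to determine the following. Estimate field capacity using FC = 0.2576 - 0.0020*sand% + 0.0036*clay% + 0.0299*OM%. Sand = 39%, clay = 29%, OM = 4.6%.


FC = 0.2576 - 0.0020*39 + 0.0036*29 + 0.0299*4.6
   = 0.2576 - 0.0780 + 0.1044 + 0.1375
   = 0.4215


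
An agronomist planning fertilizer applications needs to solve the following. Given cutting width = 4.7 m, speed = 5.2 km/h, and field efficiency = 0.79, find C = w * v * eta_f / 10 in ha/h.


C = w * v * eta_f / 10
  = 4.7 * 5.2 * 0.79 / 10
  = 19.31 / 10
  = 1.93 ha/h


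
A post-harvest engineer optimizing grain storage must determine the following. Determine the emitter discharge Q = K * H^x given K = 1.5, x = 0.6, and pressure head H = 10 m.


Q = K * H^x
  = 1.5 * 10^0.6
  = 1.5 * 3.9811
  = 5.97 L/h


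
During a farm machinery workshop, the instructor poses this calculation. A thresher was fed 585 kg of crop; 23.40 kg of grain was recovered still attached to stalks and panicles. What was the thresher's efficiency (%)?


eta = (total - unthreshed) / total * 100
    = (585 - 23.40) / 585 * 100
    = 561.60 / 585 * 100
    = 96%


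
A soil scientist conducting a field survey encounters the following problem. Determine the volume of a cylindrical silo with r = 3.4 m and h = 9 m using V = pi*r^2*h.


V = pi * r^2 * h
  = pi * 3.4^2 * 9
  = pi * 11.56 * 9
  = 326.85 m^3


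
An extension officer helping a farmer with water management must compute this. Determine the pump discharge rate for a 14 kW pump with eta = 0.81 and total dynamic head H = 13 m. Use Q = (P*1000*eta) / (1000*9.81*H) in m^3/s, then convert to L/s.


Q = (P * 1000 * eta) / (rho * g * H)
  = (14 * 1000 * 0.81) / (1000 * 9.81 * 13)
  = 11340 / 127530
  = 0.08892 m^3/s = 88.92 L/s


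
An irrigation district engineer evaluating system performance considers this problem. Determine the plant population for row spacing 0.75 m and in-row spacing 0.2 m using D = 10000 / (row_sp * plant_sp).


D = 10000 / (row_sp * plant_sp)
  = 10000 / (0.75 * 0.2)
  = 10000 / 0.1500
  = 66666.67 plants/ha


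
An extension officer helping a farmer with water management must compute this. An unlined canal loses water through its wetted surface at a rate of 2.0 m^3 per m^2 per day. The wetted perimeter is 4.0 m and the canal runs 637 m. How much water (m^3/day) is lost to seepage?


S = C * P * L
  = 2.0 * 4.0 * 637
  = 5096 m^3/day


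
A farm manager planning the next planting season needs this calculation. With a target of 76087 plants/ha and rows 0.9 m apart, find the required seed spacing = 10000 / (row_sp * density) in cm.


spacing = 10000 / (row_sp * density)
        = 10000 / (0.9 * 76087)
        = 10000 / 68478.30
        = 0.14603 m = 14.60 cm


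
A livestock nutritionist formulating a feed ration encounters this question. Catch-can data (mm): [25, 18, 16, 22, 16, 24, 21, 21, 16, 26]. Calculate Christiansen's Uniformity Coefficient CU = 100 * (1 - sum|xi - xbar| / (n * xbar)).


xbar = 205 / 10 = 20.500
sum|xi - xbar| = 32
CU = 100 * (1 - 32 / (10 * 20.500))
   = 100 * (1 - 0.1561)
   = 84.39%


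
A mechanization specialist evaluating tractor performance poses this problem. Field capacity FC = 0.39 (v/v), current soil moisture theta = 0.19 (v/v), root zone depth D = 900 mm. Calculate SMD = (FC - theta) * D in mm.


SMD = (FC - theta) * D
    = (0.39 - 0.19) * 900
    = 0.200 * 900
    = 180 mm


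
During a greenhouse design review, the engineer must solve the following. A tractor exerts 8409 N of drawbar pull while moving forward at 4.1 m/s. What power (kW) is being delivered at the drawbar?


P = F * v / 1000
  = 8409 * 4.1 / 1000
  = 34476.90 / 1000
  = 34.48 kW


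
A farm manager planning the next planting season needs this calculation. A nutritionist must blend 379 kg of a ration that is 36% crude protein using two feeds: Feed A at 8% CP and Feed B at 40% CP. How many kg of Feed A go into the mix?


parts_A = CP_b - target = 40 - 36 = 4
parts_B = target - CP_a = 36 - 8 = 28
total_parts = 4 + 28 = 32
Feed A = 379 * 4 / 32 = 47.38 kg
Feed B = 379 * 28 / 32 = 331.63 kg

47.38 kg


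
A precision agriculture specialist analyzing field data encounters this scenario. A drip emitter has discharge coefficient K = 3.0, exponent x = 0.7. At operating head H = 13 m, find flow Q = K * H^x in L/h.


Q = K * H^x
  = 3.0 * 13^0.7
  = 3.0 * 6.0223
  = 18.07 L/h


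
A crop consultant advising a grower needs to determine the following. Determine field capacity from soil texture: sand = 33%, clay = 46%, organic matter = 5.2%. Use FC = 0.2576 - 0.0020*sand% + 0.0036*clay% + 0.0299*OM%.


FC = 0.2576 - 0.0020*33 + 0.0036*46 + 0.0299*5.2
   = 0.2576 - 0.0660 + 0.1656 + 0.1555
   = 0.5127


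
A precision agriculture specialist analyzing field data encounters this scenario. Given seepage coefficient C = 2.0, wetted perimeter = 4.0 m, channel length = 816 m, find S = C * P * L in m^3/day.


S = C * P * L
  = 2.0 * 4.0 * 816
  = 6528 m^3/day


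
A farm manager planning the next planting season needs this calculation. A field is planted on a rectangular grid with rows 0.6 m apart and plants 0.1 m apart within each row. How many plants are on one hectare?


D = 10000 / (row_sp * plant_sp)
  = 10000 / (0.6 * 0.1)
  = 10000 / 0.0600
  = 166666.67 plants/ha


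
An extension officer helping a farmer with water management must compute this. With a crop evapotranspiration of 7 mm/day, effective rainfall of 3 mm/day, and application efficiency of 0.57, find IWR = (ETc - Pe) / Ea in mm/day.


IWR = (ETc - Pe) / Ea
    = (7 - 3) / 0.57
    = 4 / 0.57
    = 7.02 mm/day


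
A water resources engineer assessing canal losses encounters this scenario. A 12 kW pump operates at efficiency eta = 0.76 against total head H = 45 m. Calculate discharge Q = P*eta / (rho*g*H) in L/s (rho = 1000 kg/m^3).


Q = (P * 1000 * eta) / (rho * g * H)
  = (12 * 1000 * 0.76) / (1000 * 9.81 * 45)
  = 9120 / 441450
  = 0.02066 m^3/s = 20.66 L/s


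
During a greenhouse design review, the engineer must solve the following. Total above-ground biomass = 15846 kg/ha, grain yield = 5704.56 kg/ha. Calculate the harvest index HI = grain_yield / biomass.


HI = grain_yield / biomass
   = 5704.56 / 15846
   = 0.36


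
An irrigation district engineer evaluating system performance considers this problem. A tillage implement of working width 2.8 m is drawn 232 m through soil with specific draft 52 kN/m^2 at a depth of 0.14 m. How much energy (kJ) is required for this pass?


E = k * d * w * L
  = 52 * 0.14 * 2.8 * 232
  = 4729.09 kJ


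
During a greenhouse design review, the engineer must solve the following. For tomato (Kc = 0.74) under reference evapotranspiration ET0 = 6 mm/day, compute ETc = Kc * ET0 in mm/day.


ETc = Kc * ET0
    = 0.74 * 6
    = 4.44 mm/day


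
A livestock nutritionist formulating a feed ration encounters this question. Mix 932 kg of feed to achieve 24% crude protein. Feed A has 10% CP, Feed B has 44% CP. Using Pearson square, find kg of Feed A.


parts_A = CP_b - target = 44 - 24 = 20
parts_B = target - CP_a = 24 - 10 = 14
total_parts = 20 + 14 = 34
Feed A = 932 * 20 / 34 = 548.24 kg
Feed B = 932 * 14 / 34 = 383.76 kg

548.24 kg


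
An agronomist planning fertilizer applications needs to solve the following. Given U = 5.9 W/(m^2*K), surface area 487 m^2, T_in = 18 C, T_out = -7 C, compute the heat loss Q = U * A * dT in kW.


dT = 18 - (-7) = 25 K
Q = U * A * dT
  = 5.9 * 487 * 25
  = 71832.50 W = 71.83 kW


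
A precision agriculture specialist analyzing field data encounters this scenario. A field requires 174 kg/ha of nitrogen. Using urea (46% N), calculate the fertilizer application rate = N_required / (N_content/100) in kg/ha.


Rate = N_required / (N_content / 100)
     = 174 / (46 / 100)
     = 174 / 0.46
     = 378.26 kg/ha


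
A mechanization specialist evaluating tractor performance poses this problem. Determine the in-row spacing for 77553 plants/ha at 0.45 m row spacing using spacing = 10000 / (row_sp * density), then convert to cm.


spacing = 10000 / (row_sp * density)
        = 10000 / (0.45 * 77553)
        = 10000 / 34898.85
        = 0.28654 m = 28.65 cm


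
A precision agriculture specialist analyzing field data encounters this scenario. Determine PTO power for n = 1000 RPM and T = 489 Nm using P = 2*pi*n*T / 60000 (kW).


P = 2*pi*n*T / 60000
  = 2*pi * 1000 * 489 / 60000
  = 3072477.62 / 60000
  = 51.21 kW


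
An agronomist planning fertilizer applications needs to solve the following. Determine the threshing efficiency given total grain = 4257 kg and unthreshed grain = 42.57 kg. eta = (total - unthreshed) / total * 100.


eta = (total - unthreshed) / total * 100
    = (4257 - 42.57) / 4257 * 100
    = 4214.43 / 4257 * 100
    = 99%


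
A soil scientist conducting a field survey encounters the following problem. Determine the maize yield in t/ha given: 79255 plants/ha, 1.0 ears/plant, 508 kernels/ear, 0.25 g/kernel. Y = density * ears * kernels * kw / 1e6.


Y = density * ears * kernels * kw
  = 79255 * 1.0 * 508 * 0.25 g/ha
  = 10065385 g/ha
  = 10065.39 kg/ha = 10.07 t/ha


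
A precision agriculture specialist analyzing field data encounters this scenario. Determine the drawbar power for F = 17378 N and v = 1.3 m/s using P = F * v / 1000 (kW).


P = F * v / 1000
  = 17378 * 1.3 / 1000
  = 22591.40 / 1000
  = 22.59 kW


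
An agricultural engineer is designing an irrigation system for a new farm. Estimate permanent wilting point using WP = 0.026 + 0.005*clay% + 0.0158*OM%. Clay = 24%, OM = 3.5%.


WP = 0.026 + 0.005*24 + 0.0158*3.5
   = 0.026 + 0.1200 + 0.0553
   = 0.2013


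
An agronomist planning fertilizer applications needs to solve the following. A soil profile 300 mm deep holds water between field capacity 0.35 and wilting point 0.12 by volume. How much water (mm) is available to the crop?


AW = (FC - WP) * D
   = (0.35 - 0.12) * 300
   = 0.23 * 300
   = 69 mm


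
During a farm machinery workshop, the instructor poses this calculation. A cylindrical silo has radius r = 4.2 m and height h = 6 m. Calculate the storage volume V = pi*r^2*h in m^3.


V = pi * r^2 * h
  = pi * 4.2^2 * 6
  = pi * 17.64 * 6
  = 332.51 m^3


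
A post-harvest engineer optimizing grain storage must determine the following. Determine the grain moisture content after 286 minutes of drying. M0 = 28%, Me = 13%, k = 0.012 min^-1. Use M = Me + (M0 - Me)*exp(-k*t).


M = Me + (M0 - Me) * e^(-k*t)
  = 13 + (28 - 13) * e^(-0.012*286)
  = 13 + 15 * e^(-3.432)
  = 13 + 15 * 0.03232
  = 13 + 0.4848
  = 13.48%


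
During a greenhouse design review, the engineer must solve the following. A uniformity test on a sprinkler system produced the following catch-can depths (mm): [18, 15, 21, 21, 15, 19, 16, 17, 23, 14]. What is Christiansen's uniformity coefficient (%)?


xbar = 179 / 10 = 17.900
sum|xi - xbar| = 25
CU = 100 * (1 - 25 / (10 * 17.900))
   = 100 * (1 - 0.1397)
   = 86.03%


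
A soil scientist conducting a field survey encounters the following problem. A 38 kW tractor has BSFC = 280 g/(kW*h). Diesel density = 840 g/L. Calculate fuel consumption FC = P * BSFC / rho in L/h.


FC = P * BSFC / rho_fuel
   = 38 * 280 / 840
   = 10640 / 840
   = 12.67 L/h


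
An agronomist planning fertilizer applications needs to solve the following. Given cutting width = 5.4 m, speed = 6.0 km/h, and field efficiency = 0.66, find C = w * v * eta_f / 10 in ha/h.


C = w * v * eta_f / 10
  = 5.4 * 6.0 * 0.66 / 10
  = 21.38 / 10
  = 2.14 ha/h


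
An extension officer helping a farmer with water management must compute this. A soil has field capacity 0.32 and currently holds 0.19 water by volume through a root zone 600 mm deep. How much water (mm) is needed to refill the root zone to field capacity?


SMD = (FC - theta) * D
    = (0.32 - 0.19) * 600
    = 0.130 * 600
    = 78 mm


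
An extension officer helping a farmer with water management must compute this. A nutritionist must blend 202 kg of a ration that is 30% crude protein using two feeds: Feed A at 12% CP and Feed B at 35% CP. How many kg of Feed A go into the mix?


parts_A = CP_b - target = 35 - 30 = 5
parts_B = target - CP_a = 30 - 12 = 18
total_parts = 5 + 18 = 23
Feed A = 202 * 5 / 23 = 43.91 kg
Feed B = 202 * 18 / 23 = 158.09 kg

43.91 kg


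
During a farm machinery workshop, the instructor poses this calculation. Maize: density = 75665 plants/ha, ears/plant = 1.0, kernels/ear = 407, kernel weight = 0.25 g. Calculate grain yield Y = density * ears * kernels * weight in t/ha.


Y = density * ears * kernels * kw
  = 75665 * 1.0 * 407 * 0.25 g/ha
  = 7698913.75 g/ha
  = 7698.91 kg/ha = 7.70 t/ha


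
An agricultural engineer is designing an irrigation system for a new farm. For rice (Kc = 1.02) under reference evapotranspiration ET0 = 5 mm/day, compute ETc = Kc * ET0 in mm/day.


ETc = Kc * ET0
    = 1.02 * 5
    = 5.10 mm/day


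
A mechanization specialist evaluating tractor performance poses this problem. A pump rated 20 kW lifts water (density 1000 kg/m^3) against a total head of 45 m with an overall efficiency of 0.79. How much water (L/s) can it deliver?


Q = (P * 1000 * eta) / (rho * g * H)
  = (20 * 1000 * 0.79) / (1000 * 9.81 * 45)
  = 15800 / 441450
  = 0.03579 m^3/s = 35.79 L/s


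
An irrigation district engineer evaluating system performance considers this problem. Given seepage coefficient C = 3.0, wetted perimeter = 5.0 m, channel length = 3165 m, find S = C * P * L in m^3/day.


S = C * P * L
  = 3.0 * 5.0 * 3165
  = 47475 m^3/day


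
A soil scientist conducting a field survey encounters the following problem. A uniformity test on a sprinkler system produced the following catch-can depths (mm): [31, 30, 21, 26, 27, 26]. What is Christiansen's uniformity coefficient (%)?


xbar = 161 / 6 = 26.833
sum|xi - xbar| = 15
CU = 100 * (1 - 15 / (6 * 26.833))
   = 100 * (1 - 0.0932)
   = 90.68%


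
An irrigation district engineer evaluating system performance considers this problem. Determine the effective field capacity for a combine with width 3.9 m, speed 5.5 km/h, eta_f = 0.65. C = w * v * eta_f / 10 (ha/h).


C = w * v * eta_f / 10
  = 3.9 * 5.5 * 0.65 / 10
  = 13.94 / 10
  = 1.39 ha/h


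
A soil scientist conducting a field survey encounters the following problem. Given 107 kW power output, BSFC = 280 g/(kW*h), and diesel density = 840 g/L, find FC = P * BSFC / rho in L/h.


FC = P * BSFC / rho_fuel
   = 107 * 280 / 840
   = 29960 / 840
   = 35.67 L/h


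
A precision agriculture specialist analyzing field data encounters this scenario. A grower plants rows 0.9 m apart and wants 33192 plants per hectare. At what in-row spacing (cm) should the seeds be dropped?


spacing = 10000 / (row_sp * density)
        = 10000 / (0.9 * 33192)
        = 10000 / 29872.80
        = 0.33475 m = 33.48 cm


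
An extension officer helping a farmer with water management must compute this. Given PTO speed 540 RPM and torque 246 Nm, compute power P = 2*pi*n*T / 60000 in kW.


P = 2*pi*n*T / 60000
  = 2*pi * 540 * 246 / 60000
  = 834658.34 / 60000
  = 13.91 kW


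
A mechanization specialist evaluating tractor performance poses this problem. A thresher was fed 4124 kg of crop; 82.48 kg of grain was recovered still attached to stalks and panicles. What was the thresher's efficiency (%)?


eta = (total - unthreshed) / total * 100
    = (4124 - 82.48) / 4124 * 100
    = 4041.52 / 4124 * 100
    = 98%


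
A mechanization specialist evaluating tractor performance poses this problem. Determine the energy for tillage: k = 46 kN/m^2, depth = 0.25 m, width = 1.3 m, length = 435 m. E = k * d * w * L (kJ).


E = k * d * w * L
  = 46 * 0.25 * 1.3 * 435
  = 6503.25 kJ


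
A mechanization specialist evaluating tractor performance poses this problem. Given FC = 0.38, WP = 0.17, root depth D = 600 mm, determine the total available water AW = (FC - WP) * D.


AW = (FC - WP) * D
   = (0.38 - 0.17) * 600
   = 0.21 * 600
   = 126 mm


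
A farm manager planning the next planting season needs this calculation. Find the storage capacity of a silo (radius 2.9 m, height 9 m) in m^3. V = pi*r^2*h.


V = pi * r^2 * h
  = pi * 2.9^2 * 9
  = pi * 8.41 * 9
  = 237.79 m^3


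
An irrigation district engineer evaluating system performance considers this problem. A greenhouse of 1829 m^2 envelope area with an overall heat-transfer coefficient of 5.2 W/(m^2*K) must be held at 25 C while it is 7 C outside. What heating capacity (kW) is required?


dT = 25 - (7) = 18 K
Q = U * A * dT
  = 5.2 * 1829 * 18
  = 171194.40 W = 171.19 kW


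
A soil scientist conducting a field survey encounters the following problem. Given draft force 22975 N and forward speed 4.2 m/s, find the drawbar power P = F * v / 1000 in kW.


P = F * v / 1000
  = 22975 * 4.2 / 1000
  = 96495 / 1000
  = 96.50 kW


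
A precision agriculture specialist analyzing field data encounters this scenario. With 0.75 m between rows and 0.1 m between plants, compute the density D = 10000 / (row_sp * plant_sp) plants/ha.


D = 10000 / (row_sp * plant_sp)
  = 10000 / (0.75 * 0.1)
  = 10000 / 0.0750
  = 133333.33 plants/ha


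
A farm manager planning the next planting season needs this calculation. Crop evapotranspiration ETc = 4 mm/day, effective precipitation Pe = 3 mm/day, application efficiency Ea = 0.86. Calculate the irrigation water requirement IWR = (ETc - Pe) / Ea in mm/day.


IWR = (ETc - Pe) / Ea
    = (4 - 3) / 0.86
    = 1 / 0.86
    = 1.16 mm/day


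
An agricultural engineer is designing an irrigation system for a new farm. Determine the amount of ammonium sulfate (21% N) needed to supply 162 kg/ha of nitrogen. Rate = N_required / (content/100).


Rate = N_required / (N_content / 100)
     = 162 / (21 / 100)
     = 162 / 0.21
     = 771.43 kg/ha


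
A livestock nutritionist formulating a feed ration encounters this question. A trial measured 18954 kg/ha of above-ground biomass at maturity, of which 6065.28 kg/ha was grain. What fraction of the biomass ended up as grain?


HI = grain_yield / biomass
   = 6065.28 / 18954
   = 0.32


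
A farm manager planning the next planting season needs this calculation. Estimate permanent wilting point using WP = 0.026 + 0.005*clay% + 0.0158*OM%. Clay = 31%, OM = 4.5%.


WP = 0.026 + 0.005*31 + 0.0158*4.5
   = 0.026 + 0.1550 + 0.0711
   = 0.2521


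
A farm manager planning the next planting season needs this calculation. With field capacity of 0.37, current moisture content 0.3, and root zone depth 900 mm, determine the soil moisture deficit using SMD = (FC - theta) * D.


SMD = (FC - theta) * D
    = (0.37 - 0.3) * 900
    = 0.070 * 900
    = 63 mm


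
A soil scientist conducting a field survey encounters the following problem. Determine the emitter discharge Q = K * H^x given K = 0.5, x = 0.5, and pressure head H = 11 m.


Q = K * H^x
  = 0.5 * 11^0.5
  = 0.5 * 3.3166
  = 1.66 L/h


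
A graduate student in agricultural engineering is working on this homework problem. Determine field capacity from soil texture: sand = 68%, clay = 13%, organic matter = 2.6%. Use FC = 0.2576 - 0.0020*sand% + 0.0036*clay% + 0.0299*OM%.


FC = 0.2576 - 0.0020*68 + 0.0036*13 + 0.0299*2.6
   = 0.2576 - 0.1360 + 0.0468 + 0.0777
   = 0.2461


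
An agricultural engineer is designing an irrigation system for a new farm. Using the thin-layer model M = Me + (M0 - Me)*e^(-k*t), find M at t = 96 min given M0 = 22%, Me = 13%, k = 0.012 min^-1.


M = Me + (M0 - Me) * e^(-k*t)
  = 13 + (22 - 13) * e^(-0.012*96)
  = 13 + 9 * e^(-1.152)
  = 13 + 9 * 0.31600
  = 13 + 2.8440
  = 15.84%


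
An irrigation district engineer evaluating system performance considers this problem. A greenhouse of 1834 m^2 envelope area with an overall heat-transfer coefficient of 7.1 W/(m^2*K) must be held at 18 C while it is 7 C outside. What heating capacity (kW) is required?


dT = 18 - (7) = 11 K
Q = U * A * dT
  = 7.1 * 1834 * 11
  = 143235.40 W = 143.24 kW


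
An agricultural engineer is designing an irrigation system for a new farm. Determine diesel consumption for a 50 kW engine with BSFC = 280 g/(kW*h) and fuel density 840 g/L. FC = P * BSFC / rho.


FC = P * BSFC / rho_fuel
   = 50 * 280 / 840
   = 14000 / 840
   = 16.67 L/h


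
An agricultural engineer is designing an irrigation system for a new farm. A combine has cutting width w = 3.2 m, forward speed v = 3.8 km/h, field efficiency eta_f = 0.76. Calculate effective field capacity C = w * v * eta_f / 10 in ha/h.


C = w * v * eta_f / 10
  = 3.2 * 3.8 * 0.76 / 10
  = 9.24 / 10
  = 0.92 ha/h


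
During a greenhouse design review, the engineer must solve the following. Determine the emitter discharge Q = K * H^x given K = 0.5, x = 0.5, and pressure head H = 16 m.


Q = K * H^x
  = 0.5 * 16^0.5
  = 0.5 * 4
  = 2 L/h


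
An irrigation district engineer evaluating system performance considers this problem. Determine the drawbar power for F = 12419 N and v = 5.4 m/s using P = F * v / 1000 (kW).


P = F * v / 1000
  = 12419 * 5.4 / 1000
  = 67062.60 / 1000
  = 67.06 kW


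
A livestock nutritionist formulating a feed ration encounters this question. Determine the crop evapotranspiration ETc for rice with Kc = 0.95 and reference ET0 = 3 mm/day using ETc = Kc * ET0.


ETc = Kc * ET0
    = 0.95 * 3
    = 2.85 mm/day


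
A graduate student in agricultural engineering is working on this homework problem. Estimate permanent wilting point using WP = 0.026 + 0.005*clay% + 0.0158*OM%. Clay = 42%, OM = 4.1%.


WP = 0.026 + 0.005*42 + 0.0158*4.1
   = 0.026 + 0.2100 + 0.0648
   = 0.3008


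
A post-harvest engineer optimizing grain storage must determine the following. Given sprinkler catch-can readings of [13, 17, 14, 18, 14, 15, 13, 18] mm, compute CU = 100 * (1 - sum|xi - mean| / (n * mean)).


xbar = 122 / 8 = 15.250
sum|xi - xbar| = 14.500
CU = 100 * (1 - 14.500 / (8 * 15.250))
   = 100 * (1 - 0.1189)
   = 88.11%


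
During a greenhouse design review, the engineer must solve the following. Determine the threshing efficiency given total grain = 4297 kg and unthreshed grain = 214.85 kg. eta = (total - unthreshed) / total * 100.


eta = (total - unthreshed) / total * 100
    = (4297 - 214.85) / 4297 * 100
    = 4082.15 / 4297 * 100
    = 95%


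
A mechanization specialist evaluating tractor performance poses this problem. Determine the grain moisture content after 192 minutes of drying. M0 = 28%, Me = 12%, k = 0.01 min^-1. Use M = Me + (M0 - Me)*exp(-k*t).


M = Me + (M0 - Me) * e^(-k*t)
  = 12 + (28 - 12) * e^(-0.01*192)
  = 12 + 16 * e^(-1.920)
  = 12 + 16 * 0.14661
  = 12 + 2.3457
  = 14.35%


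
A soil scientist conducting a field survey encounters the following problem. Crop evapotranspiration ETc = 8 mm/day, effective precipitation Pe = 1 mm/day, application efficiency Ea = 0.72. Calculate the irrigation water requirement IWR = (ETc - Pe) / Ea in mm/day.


IWR = (ETc - Pe) / Ea
    = (8 - 1) / 0.72
    = 7 / 0.72
    = 9.72 mm/day


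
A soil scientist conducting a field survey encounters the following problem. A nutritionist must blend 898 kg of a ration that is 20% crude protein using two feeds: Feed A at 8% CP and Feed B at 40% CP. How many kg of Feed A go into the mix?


parts_A = CP_b - target = 40 - 20 = 20
parts_B = target - CP_a = 20 - 8 = 12
total_parts = 20 + 12 = 32
Feed A = 898 * 20 / 32 = 561.25 kg
Feed B = 898 * 12 / 32 = 336.75 kg

561.25 kg


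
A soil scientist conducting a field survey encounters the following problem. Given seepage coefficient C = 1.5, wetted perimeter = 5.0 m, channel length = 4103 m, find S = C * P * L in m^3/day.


S = C * P * L
  = 1.5 * 5.0 * 4103
  = 30772.50 m^3/day


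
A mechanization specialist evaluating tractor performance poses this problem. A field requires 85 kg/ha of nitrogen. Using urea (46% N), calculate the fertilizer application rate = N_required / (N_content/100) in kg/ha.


Rate = N_required / (N_content / 100)
     = 85 / (46 / 100)
     = 85 / 0.46
     = 184.78 kg/ha


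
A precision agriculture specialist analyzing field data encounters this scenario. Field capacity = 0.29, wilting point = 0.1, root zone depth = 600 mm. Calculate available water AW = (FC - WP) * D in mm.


AW = (FC - WP) * D
   = (0.29 - 0.1) * 600
   = 0.19 * 600
   = 114 mm


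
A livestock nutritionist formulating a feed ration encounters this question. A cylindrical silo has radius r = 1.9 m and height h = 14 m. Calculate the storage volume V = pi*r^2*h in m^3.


V = pi * r^2 * h
  = pi * 1.9^2 * 14
  = pi * 3.61 * 14
  = 158.78 m^3


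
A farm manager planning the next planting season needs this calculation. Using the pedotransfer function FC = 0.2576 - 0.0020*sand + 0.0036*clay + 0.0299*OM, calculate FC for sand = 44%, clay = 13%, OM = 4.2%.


FC = 0.2576 - 0.0020*44 + 0.0036*13 + 0.0299*4.2
   = 0.2576 - 0.0880 + 0.0468 + 0.1256
   = 0.3420


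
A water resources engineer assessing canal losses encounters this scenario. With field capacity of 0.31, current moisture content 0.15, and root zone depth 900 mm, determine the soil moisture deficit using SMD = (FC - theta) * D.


SMD = (FC - theta) * D
    = (0.31 - 0.15) * 900
    = 0.160 * 900
    = 144 mm


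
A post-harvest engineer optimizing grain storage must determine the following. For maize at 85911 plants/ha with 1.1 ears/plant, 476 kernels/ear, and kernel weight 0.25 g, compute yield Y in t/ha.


Y = density * ears * kernels * kw
  = 85911 * 1.1 * 476 * 0.25 g/ha
  = 11245749.90 g/ha
  = 11245.75 kg/ha = 11.25 t/ha


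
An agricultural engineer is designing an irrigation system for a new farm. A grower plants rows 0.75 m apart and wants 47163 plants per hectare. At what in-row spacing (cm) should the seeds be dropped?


spacing = 10000 / (row_sp * density)
        = 10000 / (0.75 * 47163)
        = 10000 / 35372.25
        = 0.28271 m = 28.27 cm


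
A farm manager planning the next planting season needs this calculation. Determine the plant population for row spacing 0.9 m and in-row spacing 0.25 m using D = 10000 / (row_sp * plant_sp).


D = 10000 / (row_sp * plant_sp)
  = 10000 / (0.9 * 0.25)
  = 10000 / 0.2250
  = 44444.44 plants/ha


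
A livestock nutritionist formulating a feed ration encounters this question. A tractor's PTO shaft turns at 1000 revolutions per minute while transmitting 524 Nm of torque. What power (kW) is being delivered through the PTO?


P = 2*pi*n*T / 60000
  = 2*pi * 1000 * 524 / 60000
  = 3292389.10 / 60000
  = 54.87 kW
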